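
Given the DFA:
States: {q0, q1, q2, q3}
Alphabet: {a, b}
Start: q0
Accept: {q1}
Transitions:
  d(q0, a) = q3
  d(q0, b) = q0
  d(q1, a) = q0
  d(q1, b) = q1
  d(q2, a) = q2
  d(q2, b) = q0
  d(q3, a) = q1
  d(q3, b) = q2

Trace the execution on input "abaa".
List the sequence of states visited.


Input: abaa
d(q0, a) = q3
d(q3, b) = q2
d(q2, a) = q2
d(q2, a) = q2


q0 -> q3 -> q2 -> q2 -> q2


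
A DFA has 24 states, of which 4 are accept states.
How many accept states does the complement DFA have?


Complement swaps accept and non-accept states.
24 - 4 = 20

20


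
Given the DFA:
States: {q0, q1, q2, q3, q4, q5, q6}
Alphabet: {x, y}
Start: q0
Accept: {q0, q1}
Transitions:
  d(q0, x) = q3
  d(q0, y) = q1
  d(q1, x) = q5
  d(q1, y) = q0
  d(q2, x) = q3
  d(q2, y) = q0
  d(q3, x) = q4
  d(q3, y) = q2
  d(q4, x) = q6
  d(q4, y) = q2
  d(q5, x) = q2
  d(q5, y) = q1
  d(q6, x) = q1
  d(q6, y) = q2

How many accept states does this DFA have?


Accept states listed: {q0, q1}
Counting: q0(1) q1(2)

2


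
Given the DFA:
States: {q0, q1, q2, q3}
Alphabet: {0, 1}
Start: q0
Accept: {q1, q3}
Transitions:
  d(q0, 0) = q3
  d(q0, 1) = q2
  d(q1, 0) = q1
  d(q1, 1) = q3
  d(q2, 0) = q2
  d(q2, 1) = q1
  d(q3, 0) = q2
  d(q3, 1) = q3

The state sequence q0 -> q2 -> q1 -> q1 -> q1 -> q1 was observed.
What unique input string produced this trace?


Trace back each transition to find the symbol:
  q0 --[1]--> q2
  q2 --[1]--> q1
  q1 --[0]--> q1
  q1 --[0]--> q1
  q1 --[0]--> q1

"11000"


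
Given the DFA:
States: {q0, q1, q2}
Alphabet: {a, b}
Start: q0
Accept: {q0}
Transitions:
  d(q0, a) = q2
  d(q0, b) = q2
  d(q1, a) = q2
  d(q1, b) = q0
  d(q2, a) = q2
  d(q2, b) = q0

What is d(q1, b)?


Looking up transition d(q1, b)

q0


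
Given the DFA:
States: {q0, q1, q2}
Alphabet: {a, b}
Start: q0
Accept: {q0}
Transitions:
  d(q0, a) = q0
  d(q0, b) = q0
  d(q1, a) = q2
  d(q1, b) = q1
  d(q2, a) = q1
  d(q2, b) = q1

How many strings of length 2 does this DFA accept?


Enumerating all length-2 strings:
  "aa" -> q0 [accept]
  "ab" -> q0 [accept]
  "ba" -> q0 [accept]
  "bb" -> q0 [accept]

4 out of 4


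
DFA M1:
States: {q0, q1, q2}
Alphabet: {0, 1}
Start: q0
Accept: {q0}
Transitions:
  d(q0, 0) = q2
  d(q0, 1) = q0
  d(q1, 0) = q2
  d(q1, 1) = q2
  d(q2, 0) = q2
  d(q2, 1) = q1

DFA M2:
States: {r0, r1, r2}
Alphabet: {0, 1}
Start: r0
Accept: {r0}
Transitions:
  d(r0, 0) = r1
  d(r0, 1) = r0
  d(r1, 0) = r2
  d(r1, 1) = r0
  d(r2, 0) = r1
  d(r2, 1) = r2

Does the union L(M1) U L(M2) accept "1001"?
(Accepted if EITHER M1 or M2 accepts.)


M1: final=q1 accepted=False
M2: final=r2 accepted=False

No, union rejects (neither accepts)


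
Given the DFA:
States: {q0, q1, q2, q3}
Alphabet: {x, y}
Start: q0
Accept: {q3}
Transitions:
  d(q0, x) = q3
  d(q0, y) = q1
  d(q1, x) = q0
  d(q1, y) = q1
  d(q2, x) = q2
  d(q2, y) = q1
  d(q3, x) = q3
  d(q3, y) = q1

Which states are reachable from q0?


BFS from q0:
  layer 0: {q0}
  layer 1: {q1, q3}

{q0, q1, q3}


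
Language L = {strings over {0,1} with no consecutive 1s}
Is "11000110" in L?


'11' occurs at index 0

No, "11000110" is not in L


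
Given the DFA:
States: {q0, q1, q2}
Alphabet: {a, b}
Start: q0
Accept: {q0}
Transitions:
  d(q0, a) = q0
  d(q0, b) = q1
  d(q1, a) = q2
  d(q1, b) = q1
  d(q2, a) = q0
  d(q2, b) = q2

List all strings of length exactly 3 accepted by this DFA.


All strings of length 3: 8 total
Accepted: 2

"aaa", "baa"


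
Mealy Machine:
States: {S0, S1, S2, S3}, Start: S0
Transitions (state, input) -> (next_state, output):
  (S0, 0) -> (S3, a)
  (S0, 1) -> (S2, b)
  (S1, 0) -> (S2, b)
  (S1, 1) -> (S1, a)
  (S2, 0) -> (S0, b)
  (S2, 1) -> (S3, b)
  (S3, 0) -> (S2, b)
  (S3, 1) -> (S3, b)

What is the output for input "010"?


Step-by-step:
  (S0, 0) -> (S3, a)
  (S3, 1) -> (S3, b)
  (S3, 0) -> (S2, b)

"abb"


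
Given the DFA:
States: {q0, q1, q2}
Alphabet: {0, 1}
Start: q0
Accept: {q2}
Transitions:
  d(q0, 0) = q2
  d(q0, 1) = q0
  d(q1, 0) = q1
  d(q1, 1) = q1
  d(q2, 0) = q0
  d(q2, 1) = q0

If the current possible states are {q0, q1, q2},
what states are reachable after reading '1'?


Apply transition on '1' from each current state:
  d(q0, 1) = q0
  d(q1, 1) = q1
  d(q2, 1) = q0

{q0, q1}


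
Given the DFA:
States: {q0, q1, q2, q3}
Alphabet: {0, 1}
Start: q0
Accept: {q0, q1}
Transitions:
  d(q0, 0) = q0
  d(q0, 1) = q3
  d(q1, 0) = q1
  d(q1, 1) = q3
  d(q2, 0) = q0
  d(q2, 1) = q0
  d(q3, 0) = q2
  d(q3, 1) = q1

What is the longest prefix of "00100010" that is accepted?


Run the DFA, marking each prefix where the state is accepting:
  "" -> q0 [accept]
  "0" -> q0 [accept]
  "00" -> q0 [accept]
  "001" -> q3 [reject]
  "0010" -> q2 [reject]
  "00100" -> q0 [accept]
  "001000" -> q0 [accept]
  "0010001" -> q3 [reject]
  "00100010" -> q2 [reject]

"001000"


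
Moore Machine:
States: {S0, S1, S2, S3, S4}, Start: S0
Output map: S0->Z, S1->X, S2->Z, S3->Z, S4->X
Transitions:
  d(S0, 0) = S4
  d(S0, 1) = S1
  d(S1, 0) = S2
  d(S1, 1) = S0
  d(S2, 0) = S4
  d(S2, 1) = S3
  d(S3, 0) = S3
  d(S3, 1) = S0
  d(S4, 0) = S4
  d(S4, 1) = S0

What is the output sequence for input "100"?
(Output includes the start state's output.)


Start: S0 (output Z)
  --1--> S1 (output X)
  --0--> S2 (output Z)
  --0--> S4 (output X)

"ZXZX"


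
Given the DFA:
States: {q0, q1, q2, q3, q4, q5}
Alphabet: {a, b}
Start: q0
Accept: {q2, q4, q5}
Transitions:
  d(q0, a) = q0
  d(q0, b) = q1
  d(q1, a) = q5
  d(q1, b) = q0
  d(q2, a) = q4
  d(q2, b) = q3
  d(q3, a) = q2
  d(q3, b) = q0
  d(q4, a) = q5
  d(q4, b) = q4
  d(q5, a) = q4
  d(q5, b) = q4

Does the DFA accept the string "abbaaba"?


Trace: q0 -> q0 -> q1 -> q0 -> q0 -> q0 -> q1 -> q5
Final state: q5
Accept states: {q2, q4, q5}

Yes, accepted (final state q5 is an accept state)


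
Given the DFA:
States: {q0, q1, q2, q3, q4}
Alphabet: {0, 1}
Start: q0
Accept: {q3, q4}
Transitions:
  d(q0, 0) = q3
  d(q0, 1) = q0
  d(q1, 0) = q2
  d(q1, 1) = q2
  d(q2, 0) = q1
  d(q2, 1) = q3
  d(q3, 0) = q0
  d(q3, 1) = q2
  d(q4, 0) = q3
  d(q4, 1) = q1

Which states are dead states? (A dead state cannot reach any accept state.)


Forward reachability from each state:
  q0 -> reaches accept state q3 (live)
  q1 -> reaches accept state q3 (live)
  q2 -> reaches accept state q3 (live)
  q3 -> reaches accept state q3 (live)
  q4 -> reaches accept state q3 (live)

None (all states can reach an accept state)


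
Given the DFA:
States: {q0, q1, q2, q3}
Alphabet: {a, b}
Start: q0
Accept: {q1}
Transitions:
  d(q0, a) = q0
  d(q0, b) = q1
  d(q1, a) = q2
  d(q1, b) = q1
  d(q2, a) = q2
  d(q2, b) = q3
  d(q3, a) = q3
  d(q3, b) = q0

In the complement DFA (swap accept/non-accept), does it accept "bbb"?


Trace: q0 -> q1 -> q1 -> q1
Final: q1
Original accept: {q1}
Complement: q1 is in original accept

No, complement rejects (original accepts)


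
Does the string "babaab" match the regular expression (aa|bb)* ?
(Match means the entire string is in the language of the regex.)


|string| = 6; first = 'b'; last = 'b'

No, "babaab" does not match (aa|bb)*


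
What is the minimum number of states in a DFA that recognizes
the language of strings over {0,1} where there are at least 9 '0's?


States: count = 0, 1, ..., 8, and a final '>= 9' state.
Total: 9 + 1 = 10. Accept = '>= 9' state.

10


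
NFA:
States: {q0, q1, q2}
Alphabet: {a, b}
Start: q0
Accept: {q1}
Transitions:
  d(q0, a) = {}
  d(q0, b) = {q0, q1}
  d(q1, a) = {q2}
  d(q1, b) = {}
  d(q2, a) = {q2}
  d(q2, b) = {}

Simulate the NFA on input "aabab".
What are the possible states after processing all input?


Start: {q0}
  --a--> {}
  --a--> {}
  --b--> {}
  --a--> {}
  --b--> {}

{} (empty set, no valid transitions)


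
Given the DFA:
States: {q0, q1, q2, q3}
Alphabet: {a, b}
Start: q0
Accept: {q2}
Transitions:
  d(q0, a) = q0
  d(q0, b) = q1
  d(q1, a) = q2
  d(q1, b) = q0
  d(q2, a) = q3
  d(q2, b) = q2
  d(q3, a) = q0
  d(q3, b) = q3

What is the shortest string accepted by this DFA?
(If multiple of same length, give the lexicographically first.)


BFS by string length (lex-first path to each state shown):
  len 0: q0<-""
  len 1: q0<-"a", q1<-"b"
  len 2: q0<-"aa", q1<-"ab", q2<-"ba"
Found accept state at length 2.

"ba"


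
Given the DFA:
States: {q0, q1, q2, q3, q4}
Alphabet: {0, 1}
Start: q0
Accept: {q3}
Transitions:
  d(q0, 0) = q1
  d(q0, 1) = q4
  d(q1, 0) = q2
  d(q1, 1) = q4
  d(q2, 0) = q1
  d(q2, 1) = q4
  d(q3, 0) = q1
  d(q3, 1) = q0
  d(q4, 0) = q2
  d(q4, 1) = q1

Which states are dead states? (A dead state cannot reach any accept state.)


Forward reachability from each state:
  q0 -> reaches {q0, q1, q2, q4}, no accept state (dead)
  q1 -> reaches {q1, q2, q4}, no accept state (dead)
  q2 -> reaches {q1, q2, q4}, no accept state (dead)
  q3 -> reaches accept state q3 (live)
  q4 -> reaches {q1, q2, q4}, no accept state (dead)

{q0, q1, q2, q4}


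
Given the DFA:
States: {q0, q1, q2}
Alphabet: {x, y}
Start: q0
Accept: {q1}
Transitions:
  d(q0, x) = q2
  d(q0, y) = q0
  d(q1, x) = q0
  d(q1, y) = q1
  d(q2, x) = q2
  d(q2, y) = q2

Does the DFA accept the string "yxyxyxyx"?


Trace: q0 -> q0 -> q2 -> q2 -> q2 -> q2 -> q2 -> q2 -> q2
Final state: q2
Accept states: {q1}

No, rejected (final state q2 is not an accept state)


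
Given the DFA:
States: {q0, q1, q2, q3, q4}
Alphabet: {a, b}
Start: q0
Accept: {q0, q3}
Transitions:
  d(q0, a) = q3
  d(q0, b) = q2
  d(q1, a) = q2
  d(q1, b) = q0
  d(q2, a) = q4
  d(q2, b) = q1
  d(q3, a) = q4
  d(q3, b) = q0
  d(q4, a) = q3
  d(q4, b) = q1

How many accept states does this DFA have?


Accept states listed: {q0, q3}
Counting: q0(1) q3(2)

2


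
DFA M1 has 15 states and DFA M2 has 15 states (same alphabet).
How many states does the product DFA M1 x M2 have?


Product construction pairs every M1 state with every M2 state.
15 * 15 = 225

225


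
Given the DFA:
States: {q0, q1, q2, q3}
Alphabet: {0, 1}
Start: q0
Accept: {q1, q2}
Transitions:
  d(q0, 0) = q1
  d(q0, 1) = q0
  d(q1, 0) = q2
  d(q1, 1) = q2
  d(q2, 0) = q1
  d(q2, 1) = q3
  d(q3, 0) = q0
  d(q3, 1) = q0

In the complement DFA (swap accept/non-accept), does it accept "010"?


Trace: q0 -> q1 -> q2 -> q1
Final: q1
Original accept: {q1, q2}
Complement: q1 is in original accept

No, complement rejects (original accepts)


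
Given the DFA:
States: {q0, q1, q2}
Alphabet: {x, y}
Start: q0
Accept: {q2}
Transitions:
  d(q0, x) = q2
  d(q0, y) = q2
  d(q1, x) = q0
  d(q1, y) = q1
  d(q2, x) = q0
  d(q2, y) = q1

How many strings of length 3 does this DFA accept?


Enumerating all length-3 strings:
  "xxx" -> q2 [accept]
  "xxy" -> q2 [accept]
  "xyx" -> q0 [reject]
  "xyy" -> q1 [reject]
  "yxx" -> q2 [accept]
  "yxy" -> q2 [accept]
  "yyx" -> q0 [reject]
  "yyy" -> q1 [reject]

4 out of 8


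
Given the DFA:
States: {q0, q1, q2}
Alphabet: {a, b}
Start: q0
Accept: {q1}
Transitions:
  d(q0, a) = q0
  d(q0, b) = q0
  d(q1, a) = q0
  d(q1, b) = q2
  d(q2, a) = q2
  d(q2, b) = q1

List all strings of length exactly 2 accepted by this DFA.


All strings of length 2: 4 total
Accepted: 0

None


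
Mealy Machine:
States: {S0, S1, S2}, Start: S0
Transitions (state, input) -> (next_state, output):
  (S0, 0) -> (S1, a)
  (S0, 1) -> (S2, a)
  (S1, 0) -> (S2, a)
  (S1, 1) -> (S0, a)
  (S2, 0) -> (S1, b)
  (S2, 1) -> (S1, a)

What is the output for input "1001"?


Step-by-step:
  (S0, 1) -> (S2, a)
  (S2, 0) -> (S1, b)
  (S1, 0) -> (S2, a)
  (S2, 1) -> (S1, a)

"abaa"


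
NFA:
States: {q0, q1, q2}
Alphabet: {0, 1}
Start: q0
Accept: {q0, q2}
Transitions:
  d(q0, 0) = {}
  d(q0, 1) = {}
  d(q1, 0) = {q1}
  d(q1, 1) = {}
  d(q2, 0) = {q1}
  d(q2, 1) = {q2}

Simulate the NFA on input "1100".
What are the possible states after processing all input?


Start: {q0}
  --1--> {}
  --1--> {}
  --0--> {}
  --0--> {}

{} (empty set, no valid transitions)


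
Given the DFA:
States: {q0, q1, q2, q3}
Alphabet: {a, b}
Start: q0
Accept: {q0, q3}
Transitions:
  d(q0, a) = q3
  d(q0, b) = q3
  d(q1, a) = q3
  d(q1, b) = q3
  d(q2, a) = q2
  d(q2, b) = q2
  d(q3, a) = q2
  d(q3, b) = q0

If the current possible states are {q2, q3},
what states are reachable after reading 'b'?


Apply transition on 'b' from each current state:
  d(q2, b) = q2
  d(q3, b) = q0

{q0, q2}


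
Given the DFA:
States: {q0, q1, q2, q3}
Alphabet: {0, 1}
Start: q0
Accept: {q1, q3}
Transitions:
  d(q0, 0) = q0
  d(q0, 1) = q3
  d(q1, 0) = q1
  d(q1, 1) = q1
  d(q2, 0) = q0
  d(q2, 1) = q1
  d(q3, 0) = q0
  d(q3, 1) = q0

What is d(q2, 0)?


Looking up transition d(q2, 0)

q0


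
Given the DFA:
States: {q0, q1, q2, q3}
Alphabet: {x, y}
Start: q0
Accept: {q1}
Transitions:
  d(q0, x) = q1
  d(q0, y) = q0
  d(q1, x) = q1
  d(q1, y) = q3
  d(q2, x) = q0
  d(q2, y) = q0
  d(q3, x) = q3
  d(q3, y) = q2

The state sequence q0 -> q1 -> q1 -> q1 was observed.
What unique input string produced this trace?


Trace back each transition to find the symbol:
  q0 --[x]--> q1
  q1 --[x]--> q1
  q1 --[x]--> q1

"xxx"


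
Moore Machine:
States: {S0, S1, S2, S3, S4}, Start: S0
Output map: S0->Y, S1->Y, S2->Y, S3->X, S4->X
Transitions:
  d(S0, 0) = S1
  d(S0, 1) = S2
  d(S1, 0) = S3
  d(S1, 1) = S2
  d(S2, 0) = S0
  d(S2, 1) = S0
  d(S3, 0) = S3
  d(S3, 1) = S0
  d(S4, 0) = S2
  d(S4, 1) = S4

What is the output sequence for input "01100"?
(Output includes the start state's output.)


Start: S0 (output Y)
  --0--> S1 (output Y)
  --1--> S2 (output Y)
  --1--> S0 (output Y)
  --0--> S1 (output Y)
  --0--> S3 (output X)

"YYYYYX"


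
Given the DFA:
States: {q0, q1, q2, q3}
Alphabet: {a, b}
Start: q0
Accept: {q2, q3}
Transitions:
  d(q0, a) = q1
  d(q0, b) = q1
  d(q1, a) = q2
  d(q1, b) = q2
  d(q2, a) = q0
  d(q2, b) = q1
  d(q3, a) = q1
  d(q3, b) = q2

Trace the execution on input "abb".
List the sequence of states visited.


Input: abb
d(q0, a) = q1
d(q1, b) = q2
d(q2, b) = q1


q0 -> q1 -> q2 -> q1


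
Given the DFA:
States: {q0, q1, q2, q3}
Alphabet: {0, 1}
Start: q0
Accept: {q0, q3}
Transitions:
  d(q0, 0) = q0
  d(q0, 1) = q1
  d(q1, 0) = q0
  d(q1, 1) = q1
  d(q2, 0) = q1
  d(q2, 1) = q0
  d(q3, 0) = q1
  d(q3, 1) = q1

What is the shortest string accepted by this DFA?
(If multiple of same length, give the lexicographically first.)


BFS by string length (lex-first path to each state shown):
  len 0: q0<-""
Found accept state at length 0.

"" (empty string)


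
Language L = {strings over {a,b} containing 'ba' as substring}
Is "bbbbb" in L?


'ba' does not occur

No, "bbbbb" is not in L


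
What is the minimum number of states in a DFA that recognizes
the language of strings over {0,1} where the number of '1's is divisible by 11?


States track (count of '1') mod 11.
Need 11 states: one per remainder 0..10; accept = remainder 0.

11


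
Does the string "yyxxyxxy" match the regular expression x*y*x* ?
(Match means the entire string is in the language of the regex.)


|string| = 8; first = 'y'; last = 'y'

No, "yyxxyxxy" does not match x*y*x*


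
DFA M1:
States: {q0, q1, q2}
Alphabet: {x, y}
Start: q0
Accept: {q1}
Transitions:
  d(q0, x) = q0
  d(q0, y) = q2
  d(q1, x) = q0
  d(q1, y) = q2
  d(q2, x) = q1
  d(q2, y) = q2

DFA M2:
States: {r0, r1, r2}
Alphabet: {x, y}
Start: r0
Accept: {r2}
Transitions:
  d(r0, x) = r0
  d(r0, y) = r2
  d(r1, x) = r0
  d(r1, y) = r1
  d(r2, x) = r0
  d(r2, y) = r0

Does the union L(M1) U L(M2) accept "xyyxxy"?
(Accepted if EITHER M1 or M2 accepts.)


M1: final=q2 accepted=False
M2: final=r2 accepted=True

Yes, union accepts


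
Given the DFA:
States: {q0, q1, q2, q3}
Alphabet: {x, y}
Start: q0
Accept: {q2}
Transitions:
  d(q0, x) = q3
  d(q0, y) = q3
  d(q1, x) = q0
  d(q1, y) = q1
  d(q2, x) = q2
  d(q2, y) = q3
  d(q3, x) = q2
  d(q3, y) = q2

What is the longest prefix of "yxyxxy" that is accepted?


Run the DFA, marking each prefix where the state is accepting:
  "" -> q0 [reject]
  "y" -> q3 [reject]
  "yx" -> q2 [accept]
  "yxy" -> q3 [reject]
  "yxyx" -> q2 [accept]
  "yxyxx" -> q2 [accept]
  "yxyxxy" -> q3 [reject]

"yxyxx"


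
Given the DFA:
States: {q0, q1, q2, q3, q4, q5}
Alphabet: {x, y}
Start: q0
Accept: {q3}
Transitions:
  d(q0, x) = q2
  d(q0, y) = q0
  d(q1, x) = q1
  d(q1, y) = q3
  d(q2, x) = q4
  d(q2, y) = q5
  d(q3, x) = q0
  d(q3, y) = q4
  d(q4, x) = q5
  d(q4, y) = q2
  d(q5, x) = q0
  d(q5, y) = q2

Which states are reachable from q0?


BFS from q0:
  layer 0: {q0}
  layer 1: {q2}
  layer 2: {q4, q5}

{q0, q2, q4, q5}


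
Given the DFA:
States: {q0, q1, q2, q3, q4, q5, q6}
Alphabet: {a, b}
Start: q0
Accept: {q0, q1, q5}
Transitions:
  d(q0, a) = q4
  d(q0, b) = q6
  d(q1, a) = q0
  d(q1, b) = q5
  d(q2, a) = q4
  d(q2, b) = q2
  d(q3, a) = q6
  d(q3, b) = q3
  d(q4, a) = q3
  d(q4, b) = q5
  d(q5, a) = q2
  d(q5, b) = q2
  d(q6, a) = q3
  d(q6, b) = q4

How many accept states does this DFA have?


Accept states listed: {q0, q1, q5}
Counting: q0(1) q1(2) q5(3)

3


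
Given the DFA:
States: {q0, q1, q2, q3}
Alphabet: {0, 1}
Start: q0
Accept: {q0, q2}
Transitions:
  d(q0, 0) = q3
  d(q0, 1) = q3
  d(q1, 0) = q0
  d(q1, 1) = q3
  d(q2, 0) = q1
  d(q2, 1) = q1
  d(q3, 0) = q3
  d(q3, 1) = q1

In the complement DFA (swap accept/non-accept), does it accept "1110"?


Trace: q0 -> q3 -> q1 -> q3 -> q3
Final: q3
Original accept: {q0, q2}
Complement: q3 is not in original accept

Yes, complement accepts (original rejects)


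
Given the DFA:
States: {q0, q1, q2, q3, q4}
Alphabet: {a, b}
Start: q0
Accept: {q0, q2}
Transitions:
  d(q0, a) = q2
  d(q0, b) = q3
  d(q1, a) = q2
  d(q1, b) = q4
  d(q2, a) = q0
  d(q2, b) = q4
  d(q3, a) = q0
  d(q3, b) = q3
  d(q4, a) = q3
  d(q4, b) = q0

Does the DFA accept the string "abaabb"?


Trace: q0 -> q2 -> q4 -> q3 -> q0 -> q3 -> q3
Final state: q3
Accept states: {q0, q2}

No, rejected (final state q3 is not an accept state)


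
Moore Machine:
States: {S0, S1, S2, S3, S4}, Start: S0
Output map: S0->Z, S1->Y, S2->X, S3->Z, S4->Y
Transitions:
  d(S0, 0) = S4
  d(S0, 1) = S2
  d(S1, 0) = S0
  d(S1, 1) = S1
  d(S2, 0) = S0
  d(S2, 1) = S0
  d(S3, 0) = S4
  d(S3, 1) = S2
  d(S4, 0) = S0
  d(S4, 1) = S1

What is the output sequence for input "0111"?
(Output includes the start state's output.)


Start: S0 (output Z)
  --0--> S4 (output Y)
  --1--> S1 (output Y)
  --1--> S1 (output Y)
  --1--> S1 (output Y)

"ZYYYY"


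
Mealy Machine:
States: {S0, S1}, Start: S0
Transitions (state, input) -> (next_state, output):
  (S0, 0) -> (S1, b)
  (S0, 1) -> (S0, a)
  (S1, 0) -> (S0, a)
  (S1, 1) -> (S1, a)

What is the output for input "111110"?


Step-by-step:
  (S0, 1) -> (S0, a)
  (S0, 1) -> (S0, a)
  (S0, 1) -> (S0, a)
  (S0, 1) -> (S0, a)
  (S0, 1) -> (S0, a)
  (S0, 0) -> (S1, b)

"aaaaab"


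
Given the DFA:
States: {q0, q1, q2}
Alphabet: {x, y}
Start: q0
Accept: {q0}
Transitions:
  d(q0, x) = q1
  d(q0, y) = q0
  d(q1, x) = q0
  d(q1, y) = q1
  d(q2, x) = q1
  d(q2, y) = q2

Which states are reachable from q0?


BFS from q0:
  layer 0: {q0}
  layer 1: {q1}

{q0, q1}


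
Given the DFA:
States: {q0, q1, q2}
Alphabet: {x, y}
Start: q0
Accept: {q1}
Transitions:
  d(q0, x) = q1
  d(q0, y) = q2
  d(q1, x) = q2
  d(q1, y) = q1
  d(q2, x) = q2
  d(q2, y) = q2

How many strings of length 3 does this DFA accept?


Enumerating all length-3 strings:
  "xxx" -> q2 [reject]
  "xxy" -> q2 [reject]
  "xyx" -> q2 [reject]
  "xyy" -> q1 [accept]
  "yxx" -> q2 [reject]
  "yxy" -> q2 [reject]
  "yyx" -> q2 [reject]
  "yyy" -> q2 [reject]

1 out of 8


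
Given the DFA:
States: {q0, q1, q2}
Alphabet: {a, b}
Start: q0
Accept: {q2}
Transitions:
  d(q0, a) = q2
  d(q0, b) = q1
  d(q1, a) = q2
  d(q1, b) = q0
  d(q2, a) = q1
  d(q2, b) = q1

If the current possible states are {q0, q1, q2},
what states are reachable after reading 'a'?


Apply transition on 'a' from each current state:
  d(q0, a) = q2
  d(q1, a) = q2
  d(q2, a) = q1

{q1, q2}


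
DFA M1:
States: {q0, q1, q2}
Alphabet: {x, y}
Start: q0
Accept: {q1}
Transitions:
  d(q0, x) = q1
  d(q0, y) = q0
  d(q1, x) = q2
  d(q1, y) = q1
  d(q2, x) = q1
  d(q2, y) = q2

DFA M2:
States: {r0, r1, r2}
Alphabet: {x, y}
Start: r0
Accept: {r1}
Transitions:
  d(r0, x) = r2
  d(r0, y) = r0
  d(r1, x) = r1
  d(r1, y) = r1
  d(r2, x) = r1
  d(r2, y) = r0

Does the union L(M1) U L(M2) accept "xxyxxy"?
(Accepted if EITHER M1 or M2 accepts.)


M1: final=q2 accepted=False
M2: final=r1 accepted=True

Yes, union accepts


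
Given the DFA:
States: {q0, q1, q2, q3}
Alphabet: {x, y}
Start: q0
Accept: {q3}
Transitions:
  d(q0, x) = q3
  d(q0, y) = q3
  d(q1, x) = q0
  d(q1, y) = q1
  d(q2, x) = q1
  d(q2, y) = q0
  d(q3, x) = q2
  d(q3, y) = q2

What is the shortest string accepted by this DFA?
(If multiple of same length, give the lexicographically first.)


BFS by string length (lex-first path to each state shown):
  len 0: q0<-""
  len 1: q3<-"x"
Found accept state at length 1.

"x"


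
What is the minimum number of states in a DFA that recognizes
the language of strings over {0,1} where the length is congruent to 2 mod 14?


States track (length) mod 14.
Need 14 states: one per remainder 0..13; accept = remainder 2.

14


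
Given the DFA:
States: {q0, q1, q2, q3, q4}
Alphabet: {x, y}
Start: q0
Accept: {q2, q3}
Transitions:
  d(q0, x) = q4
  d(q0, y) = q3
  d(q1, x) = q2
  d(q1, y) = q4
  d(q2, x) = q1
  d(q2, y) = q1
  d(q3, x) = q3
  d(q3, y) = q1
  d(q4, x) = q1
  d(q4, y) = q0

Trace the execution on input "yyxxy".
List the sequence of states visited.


Input: yyxxy
d(q0, y) = q3
d(q3, y) = q1
d(q1, x) = q2
d(q2, x) = q1
d(q1, y) = q4


q0 -> q3 -> q1 -> q2 -> q1 -> q4


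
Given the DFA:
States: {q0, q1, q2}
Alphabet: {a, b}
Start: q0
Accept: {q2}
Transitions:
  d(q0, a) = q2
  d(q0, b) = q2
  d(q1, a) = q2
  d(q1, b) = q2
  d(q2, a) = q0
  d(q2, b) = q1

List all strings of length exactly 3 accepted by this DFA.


All strings of length 3: 8 total
Accepted: 8

"aaa", "aab", "aba", "abb", "baa", "bab", "bba", "bbb"


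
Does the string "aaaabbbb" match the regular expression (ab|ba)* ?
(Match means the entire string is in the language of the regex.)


|string| = 8; first = 'a'; last = 'b'

No, "aaaabbbb" does not match (ab|ba)*


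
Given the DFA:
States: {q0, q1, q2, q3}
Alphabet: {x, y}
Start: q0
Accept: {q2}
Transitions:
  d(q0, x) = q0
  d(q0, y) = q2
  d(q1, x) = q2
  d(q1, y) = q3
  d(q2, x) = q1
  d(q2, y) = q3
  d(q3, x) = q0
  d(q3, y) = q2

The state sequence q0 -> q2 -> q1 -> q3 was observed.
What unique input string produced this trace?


Trace back each transition to find the symbol:
  q0 --[y]--> q2
  q2 --[x]--> q1
  q1 --[y]--> q3

"yxy"


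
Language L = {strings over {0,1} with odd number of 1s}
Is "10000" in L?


count('1') = 1; 1 mod 2 = 1

Yes, "10000" is in L


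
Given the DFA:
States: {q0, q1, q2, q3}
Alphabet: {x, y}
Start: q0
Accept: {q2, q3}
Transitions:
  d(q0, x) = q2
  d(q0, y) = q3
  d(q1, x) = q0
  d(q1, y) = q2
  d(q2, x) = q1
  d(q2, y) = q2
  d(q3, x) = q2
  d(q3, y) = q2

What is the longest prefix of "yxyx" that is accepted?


Run the DFA, marking each prefix where the state is accepting:
  "" -> q0 [reject]
  "y" -> q3 [accept]
  "yx" -> q2 [accept]
  "yxy" -> q2 [accept]
  "yxyx" -> q1 [reject]

"yxy"


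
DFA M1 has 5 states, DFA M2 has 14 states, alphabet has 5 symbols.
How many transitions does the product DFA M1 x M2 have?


Product DFA has 5 * 14 = 70 states.
Each has 5 transitions: 70 * 5 = 350

350


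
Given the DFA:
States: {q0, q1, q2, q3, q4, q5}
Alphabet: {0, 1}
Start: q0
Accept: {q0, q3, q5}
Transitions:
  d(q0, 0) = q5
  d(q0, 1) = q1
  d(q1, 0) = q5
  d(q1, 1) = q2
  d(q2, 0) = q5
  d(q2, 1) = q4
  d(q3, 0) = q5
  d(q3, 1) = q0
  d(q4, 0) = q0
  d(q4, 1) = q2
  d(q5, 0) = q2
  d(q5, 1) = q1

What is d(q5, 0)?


Looking up transition d(q5, 0)

q2


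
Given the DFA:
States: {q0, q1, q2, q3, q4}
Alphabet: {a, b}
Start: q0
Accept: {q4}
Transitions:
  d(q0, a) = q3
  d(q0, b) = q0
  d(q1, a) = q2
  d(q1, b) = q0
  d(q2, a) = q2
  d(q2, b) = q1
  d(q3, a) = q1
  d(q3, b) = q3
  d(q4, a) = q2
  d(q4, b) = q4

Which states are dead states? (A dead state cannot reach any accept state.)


Forward reachability from each state:
  q0 -> reaches {q0, q1, q2, q3}, no accept state (dead)
  q1 -> reaches {q0, q1, q2, q3}, no accept state (dead)
  q2 -> reaches {q0, q1, q2, q3}, no accept state (dead)
  q3 -> reaches {q0, q1, q2, q3}, no accept state (dead)
  q4 -> reaches accept state q4 (live)

{q0, q1, q2, q3}


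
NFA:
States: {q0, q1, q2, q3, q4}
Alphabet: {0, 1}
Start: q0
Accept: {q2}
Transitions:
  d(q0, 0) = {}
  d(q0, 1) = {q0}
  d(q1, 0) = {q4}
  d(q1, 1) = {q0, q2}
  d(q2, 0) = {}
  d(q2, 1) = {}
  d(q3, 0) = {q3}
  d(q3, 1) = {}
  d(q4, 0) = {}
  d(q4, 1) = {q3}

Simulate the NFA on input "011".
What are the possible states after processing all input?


Start: {q0}
  --0--> {}
  --1--> {}
  --1--> {}

{} (empty set, no valid transitions)


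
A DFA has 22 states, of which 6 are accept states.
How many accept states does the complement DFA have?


Complement swaps accept and non-accept states.
22 - 6 = 16

16


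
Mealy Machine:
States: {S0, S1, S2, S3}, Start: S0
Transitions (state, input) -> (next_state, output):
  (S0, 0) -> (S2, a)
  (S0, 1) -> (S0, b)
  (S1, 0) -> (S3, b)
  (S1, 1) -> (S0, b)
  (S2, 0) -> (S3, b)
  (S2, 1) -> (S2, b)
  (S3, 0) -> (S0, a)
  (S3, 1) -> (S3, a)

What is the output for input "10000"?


Step-by-step:
  (S0, 1) -> (S0, b)
  (S0, 0) -> (S2, a)
  (S2, 0) -> (S3, b)
  (S3, 0) -> (S0, a)
  (S0, 0) -> (S2, a)

"babaa"


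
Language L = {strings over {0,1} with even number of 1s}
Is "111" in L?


count('1') = 3; 3 mod 2 = 1

No, "111" is not in L


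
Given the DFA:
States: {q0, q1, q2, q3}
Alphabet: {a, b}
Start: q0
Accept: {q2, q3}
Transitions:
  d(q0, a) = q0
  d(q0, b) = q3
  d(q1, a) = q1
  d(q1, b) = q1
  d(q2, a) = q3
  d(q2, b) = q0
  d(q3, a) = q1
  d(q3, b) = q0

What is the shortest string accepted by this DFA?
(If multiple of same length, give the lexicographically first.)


BFS by string length (lex-first path to each state shown):
  len 0: q0<-""
  len 1: q0<-"a", q3<-"b"
Found accept state at length 1.

"b"


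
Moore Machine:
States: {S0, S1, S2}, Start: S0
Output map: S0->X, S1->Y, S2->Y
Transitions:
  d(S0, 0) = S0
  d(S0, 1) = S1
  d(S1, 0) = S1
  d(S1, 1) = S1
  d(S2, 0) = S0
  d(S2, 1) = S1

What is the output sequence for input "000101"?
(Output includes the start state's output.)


Start: S0 (output X)
  --0--> S0 (output X)
  --0--> S0 (output X)
  --0--> S0 (output X)
  --1--> S1 (output Y)
  --0--> S1 (output Y)
  --1--> S1 (output Y)

"XXXXYYY"


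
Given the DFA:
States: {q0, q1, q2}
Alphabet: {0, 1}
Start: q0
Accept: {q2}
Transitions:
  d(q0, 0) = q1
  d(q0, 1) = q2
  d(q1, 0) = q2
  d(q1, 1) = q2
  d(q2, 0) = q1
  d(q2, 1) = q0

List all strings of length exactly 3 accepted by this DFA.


All strings of length 3: 8 total
Accepted: 3

"100", "101", "111"


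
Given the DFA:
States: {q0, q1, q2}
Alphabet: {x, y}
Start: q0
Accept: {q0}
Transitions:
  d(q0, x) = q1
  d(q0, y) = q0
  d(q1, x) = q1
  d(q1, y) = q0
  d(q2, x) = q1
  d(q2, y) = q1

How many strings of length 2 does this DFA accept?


Enumerating all length-2 strings:
  "xx" -> q1 [reject]
  "xy" -> q0 [accept]
  "yx" -> q1 [reject]
  "yy" -> q0 [accept]

2 out of 4


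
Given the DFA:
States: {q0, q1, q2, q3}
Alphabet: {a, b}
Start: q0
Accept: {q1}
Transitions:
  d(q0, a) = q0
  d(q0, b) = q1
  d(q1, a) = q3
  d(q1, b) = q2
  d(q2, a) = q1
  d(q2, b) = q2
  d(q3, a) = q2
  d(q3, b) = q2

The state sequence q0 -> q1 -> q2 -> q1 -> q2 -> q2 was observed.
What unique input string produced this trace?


Trace back each transition to find the symbol:
  q0 --[b]--> q1
  q1 --[b]--> q2
  q2 --[a]--> q1
  q1 --[b]--> q2
  q2 --[b]--> q2

"bbabb"


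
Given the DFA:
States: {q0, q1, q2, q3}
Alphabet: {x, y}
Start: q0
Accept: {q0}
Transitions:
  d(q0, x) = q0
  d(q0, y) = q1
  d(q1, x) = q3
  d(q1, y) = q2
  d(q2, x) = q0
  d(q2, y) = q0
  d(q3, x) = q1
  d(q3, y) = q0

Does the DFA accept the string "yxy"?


Trace: q0 -> q1 -> q3 -> q0
Final state: q0
Accept states: {q0}

Yes, accepted (final state q0 is an accept state)


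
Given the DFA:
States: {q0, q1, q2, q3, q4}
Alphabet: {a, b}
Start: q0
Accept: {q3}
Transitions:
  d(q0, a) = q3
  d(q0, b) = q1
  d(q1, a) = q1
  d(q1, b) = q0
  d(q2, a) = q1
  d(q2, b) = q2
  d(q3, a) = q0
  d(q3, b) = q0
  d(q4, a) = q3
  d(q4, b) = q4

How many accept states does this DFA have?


Accept states listed: {q3}
Counting: q3(1)

1


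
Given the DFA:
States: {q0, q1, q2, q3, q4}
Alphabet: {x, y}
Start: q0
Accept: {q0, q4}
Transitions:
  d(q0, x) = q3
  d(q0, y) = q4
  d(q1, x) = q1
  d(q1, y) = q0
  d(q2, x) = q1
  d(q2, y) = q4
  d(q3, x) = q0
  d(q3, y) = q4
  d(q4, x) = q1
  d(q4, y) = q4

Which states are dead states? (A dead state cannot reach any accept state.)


Forward reachability from each state:
  q0 -> reaches accept state q0 (live)
  q1 -> reaches accept state q0 (live)
  q2 -> reaches accept state q0 (live)
  q3 -> reaches accept state q0 (live)
  q4 -> reaches accept state q0 (live)

None (all states can reach an accept state)


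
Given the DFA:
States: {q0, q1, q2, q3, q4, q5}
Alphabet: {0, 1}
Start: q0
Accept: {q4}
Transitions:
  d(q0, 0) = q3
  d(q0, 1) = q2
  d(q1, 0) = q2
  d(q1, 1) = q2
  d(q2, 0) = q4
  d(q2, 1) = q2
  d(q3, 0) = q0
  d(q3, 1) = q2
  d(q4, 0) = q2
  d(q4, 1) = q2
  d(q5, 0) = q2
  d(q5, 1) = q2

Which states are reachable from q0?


BFS from q0:
  layer 0: {q0}
  layer 1: {q2, q3}
  layer 2: {q4}

{q0, q2, q3, q4}


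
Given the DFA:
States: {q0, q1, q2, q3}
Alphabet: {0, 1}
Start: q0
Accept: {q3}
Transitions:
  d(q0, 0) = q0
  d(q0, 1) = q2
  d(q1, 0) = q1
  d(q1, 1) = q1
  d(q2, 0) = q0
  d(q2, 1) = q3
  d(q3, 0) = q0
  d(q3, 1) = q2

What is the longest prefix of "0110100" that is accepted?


Run the DFA, marking each prefix where the state is accepting:
  "" -> q0 [reject]
  "0" -> q0 [reject]
  "01" -> q2 [reject]
  "011" -> q3 [accept]
  "0110" -> q0 [reject]
  "01101" -> q2 [reject]
  "011010" -> q0 [reject]
  "0110100" -> q0 [reject]

"011"


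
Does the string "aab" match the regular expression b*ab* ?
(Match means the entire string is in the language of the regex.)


|string| = 3; first = 'a'; last = 'b'

No, "aab" does not match b*ab*


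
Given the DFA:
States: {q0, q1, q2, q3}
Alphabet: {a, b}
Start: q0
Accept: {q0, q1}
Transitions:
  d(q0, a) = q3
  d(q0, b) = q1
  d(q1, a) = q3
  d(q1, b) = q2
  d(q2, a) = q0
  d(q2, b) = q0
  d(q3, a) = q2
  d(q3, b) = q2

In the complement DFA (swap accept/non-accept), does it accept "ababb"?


Trace: q0 -> q3 -> q2 -> q0 -> q1 -> q2
Final: q2
Original accept: {q0, q1}
Complement: q2 is not in original accept

Yes, complement accepts (original rejects)


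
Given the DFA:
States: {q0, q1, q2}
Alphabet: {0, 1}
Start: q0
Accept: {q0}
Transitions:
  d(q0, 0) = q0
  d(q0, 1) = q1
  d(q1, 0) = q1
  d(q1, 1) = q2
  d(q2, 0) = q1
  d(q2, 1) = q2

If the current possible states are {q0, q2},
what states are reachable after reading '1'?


Apply transition on '1' from each current state:
  d(q0, 1) = q1
  d(q2, 1) = q2

{q1, q2}


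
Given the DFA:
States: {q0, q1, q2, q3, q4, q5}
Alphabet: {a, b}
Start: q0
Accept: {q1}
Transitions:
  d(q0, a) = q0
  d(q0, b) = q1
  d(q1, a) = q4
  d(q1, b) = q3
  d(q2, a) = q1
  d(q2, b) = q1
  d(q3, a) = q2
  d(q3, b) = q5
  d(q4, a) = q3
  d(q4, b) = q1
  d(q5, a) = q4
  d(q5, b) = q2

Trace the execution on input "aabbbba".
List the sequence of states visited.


Input: aabbbba
d(q0, a) = q0
d(q0, a) = q0
d(q0, b) = q1
d(q1, b) = q3
d(q3, b) = q5
d(q5, b) = q2
d(q2, a) = q1


q0 -> q0 -> q0 -> q1 -> q3 -> q5 -> q2 -> q1


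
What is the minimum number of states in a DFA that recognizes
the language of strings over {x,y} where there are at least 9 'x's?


States: count = 0, 1, ..., 8, and a final '>= 9' state.
Total: 9 + 1 = 10. Accept = '>= 9' state.

10


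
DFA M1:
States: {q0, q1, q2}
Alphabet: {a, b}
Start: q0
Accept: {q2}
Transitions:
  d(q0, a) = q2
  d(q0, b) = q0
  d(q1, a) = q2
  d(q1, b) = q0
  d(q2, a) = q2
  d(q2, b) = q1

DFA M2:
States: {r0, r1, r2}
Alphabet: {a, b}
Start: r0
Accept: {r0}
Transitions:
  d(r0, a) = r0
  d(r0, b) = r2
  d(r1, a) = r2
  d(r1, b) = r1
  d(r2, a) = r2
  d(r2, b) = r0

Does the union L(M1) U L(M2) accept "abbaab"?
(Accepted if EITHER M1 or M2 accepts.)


M1: final=q1 accepted=False
M2: final=r2 accepted=False

No, union rejects (neither accepts)


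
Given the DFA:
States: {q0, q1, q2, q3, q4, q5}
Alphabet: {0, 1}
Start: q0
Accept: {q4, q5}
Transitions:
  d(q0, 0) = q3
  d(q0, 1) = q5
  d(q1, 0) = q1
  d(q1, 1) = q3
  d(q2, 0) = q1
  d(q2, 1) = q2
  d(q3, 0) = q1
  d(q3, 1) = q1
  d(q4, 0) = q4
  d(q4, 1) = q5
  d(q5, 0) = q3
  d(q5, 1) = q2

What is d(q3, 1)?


Looking up transition d(q3, 1)

q1


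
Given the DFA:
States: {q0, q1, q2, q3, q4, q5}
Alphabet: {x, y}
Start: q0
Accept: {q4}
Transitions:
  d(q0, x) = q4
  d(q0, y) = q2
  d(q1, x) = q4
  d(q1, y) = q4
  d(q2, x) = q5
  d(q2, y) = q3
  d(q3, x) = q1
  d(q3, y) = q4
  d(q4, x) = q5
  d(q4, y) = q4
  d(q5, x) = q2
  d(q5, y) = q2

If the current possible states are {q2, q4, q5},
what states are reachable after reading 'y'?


Apply transition on 'y' from each current state:
  d(q2, y) = q3
  d(q4, y) = q4
  d(q5, y) = q2

{q2, q3, q4}


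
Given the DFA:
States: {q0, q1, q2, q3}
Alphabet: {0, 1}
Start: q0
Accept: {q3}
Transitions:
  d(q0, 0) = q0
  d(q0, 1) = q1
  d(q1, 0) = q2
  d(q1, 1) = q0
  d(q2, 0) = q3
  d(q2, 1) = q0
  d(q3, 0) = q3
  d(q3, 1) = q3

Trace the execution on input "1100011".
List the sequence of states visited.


Input: 1100011
d(q0, 1) = q1
d(q1, 1) = q0
d(q0, 0) = q0
d(q0, 0) = q0
d(q0, 0) = q0
d(q0, 1) = q1
d(q1, 1) = q0


q0 -> q1 -> q0 -> q0 -> q0 -> q0 -> q1 -> q0


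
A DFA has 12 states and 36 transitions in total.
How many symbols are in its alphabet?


Each state has exactly one transition per symbol.
|alphabet| = transitions / states = 36 / 12 = 3

3


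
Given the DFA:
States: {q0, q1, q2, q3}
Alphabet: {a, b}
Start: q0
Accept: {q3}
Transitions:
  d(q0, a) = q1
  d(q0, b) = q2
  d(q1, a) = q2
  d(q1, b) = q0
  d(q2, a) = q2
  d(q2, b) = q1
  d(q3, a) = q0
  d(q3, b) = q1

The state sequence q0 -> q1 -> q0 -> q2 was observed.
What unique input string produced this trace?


Trace back each transition to find the symbol:
  q0 --[a]--> q1
  q1 --[b]--> q0
  q0 --[b]--> q2

"abb"


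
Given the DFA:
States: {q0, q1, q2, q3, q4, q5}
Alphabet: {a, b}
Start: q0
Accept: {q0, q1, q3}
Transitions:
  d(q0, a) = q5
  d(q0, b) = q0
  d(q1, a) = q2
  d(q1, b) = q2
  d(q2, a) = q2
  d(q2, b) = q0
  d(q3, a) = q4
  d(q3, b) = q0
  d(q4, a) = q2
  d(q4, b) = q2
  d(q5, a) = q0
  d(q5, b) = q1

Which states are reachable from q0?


BFS from q0:
  layer 0: {q0}
  layer 1: {q5}
  layer 2: {q1}
  layer 3: {q2}

{q0, q1, q2, q5}


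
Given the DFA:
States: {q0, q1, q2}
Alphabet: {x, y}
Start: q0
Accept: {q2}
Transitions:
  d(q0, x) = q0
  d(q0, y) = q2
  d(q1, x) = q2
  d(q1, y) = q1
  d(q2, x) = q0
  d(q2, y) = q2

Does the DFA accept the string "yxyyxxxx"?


Trace: q0 -> q2 -> q0 -> q2 -> q2 -> q0 -> q0 -> q0 -> q0
Final state: q0
Accept states: {q2}

No, rejected (final state q0 is not an accept state)


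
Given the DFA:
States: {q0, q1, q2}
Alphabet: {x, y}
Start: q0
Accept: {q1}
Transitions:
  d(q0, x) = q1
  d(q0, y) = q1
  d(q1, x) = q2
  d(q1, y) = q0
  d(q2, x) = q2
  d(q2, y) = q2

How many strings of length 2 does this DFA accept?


Enumerating all length-2 strings:
  "xx" -> q2 [reject]
  "xy" -> q0 [reject]
  "yx" -> q2 [reject]
  "yy" -> q0 [reject]

0 out of 4


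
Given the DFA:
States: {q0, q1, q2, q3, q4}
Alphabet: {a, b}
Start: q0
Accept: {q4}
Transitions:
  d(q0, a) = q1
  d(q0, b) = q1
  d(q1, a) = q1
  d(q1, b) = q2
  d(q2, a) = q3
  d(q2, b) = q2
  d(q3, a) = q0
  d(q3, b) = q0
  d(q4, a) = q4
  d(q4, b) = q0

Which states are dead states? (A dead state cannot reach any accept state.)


Forward reachability from each state:
  q0 -> reaches {q0, q1, q2, q3}, no accept state (dead)
  q1 -> reaches {q0, q1, q2, q3}, no accept state (dead)
  q2 -> reaches {q0, q1, q2, q3}, no accept state (dead)
  q3 -> reaches {q0, q1, q2, q3}, no accept state (dead)
  q4 -> reaches accept state q4 (live)

{q0, q1, q2, q3}


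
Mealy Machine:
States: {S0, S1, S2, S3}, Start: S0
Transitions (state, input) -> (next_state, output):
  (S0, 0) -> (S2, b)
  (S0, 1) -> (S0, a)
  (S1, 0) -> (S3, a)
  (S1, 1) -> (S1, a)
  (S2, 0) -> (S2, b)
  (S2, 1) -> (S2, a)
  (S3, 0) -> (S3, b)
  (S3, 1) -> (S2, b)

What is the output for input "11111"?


Step-by-step:
  (S0, 1) -> (S0, a)
  (S0, 1) -> (S0, a)
  (S0, 1) -> (S0, a)
  (S0, 1) -> (S0, a)
  (S0, 1) -> (S0, a)

"aaaaa"


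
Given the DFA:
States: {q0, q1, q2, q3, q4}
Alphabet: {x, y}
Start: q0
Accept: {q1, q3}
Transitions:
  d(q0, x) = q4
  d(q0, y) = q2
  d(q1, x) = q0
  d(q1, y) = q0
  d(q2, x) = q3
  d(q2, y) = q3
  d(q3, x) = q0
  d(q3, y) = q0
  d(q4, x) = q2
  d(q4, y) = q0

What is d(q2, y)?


Looking up transition d(q2, y)

q3


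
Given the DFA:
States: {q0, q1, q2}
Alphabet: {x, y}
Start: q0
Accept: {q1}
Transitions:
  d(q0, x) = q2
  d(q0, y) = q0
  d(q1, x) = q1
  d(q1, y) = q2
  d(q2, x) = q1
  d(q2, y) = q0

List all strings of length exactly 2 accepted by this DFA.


All strings of length 2: 4 total
Accepted: 1

"xx"


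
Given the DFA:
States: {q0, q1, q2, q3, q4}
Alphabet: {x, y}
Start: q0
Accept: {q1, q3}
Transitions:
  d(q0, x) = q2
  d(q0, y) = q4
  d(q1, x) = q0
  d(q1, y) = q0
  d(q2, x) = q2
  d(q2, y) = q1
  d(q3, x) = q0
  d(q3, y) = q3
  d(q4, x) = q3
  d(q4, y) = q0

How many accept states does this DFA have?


Accept states listed: {q1, q3}
Counting: q1(1) q3(2)

2


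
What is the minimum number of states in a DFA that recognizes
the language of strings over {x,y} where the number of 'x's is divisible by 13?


States track (count of 'x') mod 13.
Need 13 states: one per remainder 0..12; accept = remainder 0.

13


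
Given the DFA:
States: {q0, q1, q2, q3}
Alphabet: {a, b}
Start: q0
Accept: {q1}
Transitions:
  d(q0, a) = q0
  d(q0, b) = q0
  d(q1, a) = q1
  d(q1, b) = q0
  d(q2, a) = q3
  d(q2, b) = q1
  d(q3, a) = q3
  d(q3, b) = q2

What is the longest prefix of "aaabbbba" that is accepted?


Run the DFA, marking each prefix where the state is accepting:
  "" -> q0 [reject]
  "a" -> q0 [reject]
  "aa" -> q0 [reject]
  "aaa" -> q0 [reject]
  "aaab" -> q0 [reject]
  "aaabb" -> q0 [reject]
  "aaabbb" -> q0 [reject]
  "aaabbbb" -> q0 [reject]
  "aaabbbba" -> q0 [reject]

No prefix is accepted


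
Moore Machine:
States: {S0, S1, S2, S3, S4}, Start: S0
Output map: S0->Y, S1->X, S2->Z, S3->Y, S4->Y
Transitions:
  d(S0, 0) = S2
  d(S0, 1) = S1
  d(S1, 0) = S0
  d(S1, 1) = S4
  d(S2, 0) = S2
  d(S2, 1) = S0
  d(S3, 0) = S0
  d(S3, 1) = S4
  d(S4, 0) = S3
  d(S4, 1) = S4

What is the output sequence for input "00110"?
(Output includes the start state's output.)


Start: S0 (output Y)
  --0--> S2 (output Z)
  --0--> S2 (output Z)
  --1--> S0 (output Y)
  --1--> S1 (output X)
  --0--> S0 (output Y)

"YZZYXY"


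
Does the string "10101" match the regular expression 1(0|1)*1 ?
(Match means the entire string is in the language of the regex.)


|string| = 5; first = '1'; last = '1'

Yes, "10101" matches 1(0|1)*1


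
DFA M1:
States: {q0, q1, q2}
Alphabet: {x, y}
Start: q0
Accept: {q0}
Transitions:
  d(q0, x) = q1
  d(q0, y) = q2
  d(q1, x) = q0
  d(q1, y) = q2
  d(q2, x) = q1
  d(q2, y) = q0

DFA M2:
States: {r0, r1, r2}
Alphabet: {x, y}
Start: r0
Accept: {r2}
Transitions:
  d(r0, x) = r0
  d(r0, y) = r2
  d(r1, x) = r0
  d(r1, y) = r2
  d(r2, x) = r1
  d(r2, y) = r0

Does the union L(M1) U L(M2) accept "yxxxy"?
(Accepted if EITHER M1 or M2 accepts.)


M1: final=q2 accepted=False
M2: final=r2 accepted=True

Yes, union accepts


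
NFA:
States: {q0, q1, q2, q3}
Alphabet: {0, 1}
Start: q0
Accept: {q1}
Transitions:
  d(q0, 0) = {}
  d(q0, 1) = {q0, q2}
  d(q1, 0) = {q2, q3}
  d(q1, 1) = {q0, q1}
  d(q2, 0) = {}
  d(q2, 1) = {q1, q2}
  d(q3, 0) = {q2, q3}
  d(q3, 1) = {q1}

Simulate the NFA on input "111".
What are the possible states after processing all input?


Start: {q0}
  --1--> {q0, q2}
  --1--> {q0, q1, q2}
  --1--> {q0, q1, q2}

{q0, q1, q2}
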